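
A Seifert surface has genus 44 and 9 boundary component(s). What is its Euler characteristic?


chi = 2 - 2g - b
= 2 - 2*44 - 9
= 2 - 88 - 9 = -95

-95


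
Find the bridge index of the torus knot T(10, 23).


The bridge number of T(p,q) is min(p,q).
min(10, 23) = 10

10


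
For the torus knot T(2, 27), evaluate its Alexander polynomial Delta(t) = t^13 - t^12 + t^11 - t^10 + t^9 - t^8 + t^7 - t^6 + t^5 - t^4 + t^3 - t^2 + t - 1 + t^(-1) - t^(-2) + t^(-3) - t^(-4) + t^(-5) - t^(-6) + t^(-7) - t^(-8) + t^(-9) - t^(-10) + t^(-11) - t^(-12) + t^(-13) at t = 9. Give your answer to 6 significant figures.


Substituting t = 9 into Delta(t) = t^13 - t^12 + t^11 - t^10 + t^9 - t^8 + t^7 - t^6 + t^5 - t^4 + t^3 - t^2 + t - 1 + t^(-1) - t^(-2) + t^(-3) - t^(-4) + t^(-5) - t^(-6) + t^(-7) - t^(-8) + t^(-9) - t^(-10) + t^(-11) - t^(-12) + t^(-13):
Term values: (2541865828329) + (-282429536481) + (31381059609) + (-3486784401) + (387420489) + (-43046721) + (4782969) + (-531441) + (59049) + (-6561) + (729) + (-81) + (9) + (-1) + (0.111111) + (-0.0123457) + (0.00137174) + (-0.000152416) + (1.69351e-05) + (-1.88168e-06) + (2.09075e-07) + (-2.32306e-08) + (2.58117e-09) + (-2.86797e-10) + (3.18664e-11) + (-3.54071e-12) + (3.93412e-13)
Sum = 2.287679245e+12
Rounded to 6 significant figures: 2.28768e+12

2.28768e+12


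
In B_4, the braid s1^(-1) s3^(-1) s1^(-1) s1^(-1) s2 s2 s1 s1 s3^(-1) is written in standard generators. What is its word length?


The word length counts the number of generators (including inverses).
Listing each generator: s1^(-1), s3^(-1), s1^(-1), s1^(-1), s2, s2, s1, s1, s3^(-1)
There are 9 generators in this braid word.

9


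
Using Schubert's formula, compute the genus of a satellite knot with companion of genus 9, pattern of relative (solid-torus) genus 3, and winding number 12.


Schubert: g(satellite) = g_rel(pattern) + |winding| * g(companion),
where g_rel(pattern) is the genus of the pattern relative to the solid torus.
= 3 + 12 * 9
= 3 + 108 = 111

111


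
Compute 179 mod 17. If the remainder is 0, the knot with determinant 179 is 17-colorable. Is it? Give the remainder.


Step 1: A knot is p-colorable if and only if p divides its determinant.
Step 2: Compute 179 mod 17.
179 = 10 * 17 + 9
Step 3: 179 mod 17 = 9
Step 4: The knot is 17-colorable: no

9


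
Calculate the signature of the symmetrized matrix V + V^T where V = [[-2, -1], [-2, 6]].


Step 1: V + V^T = [[-4, -3], [-3, 12]]
Step 2: trace = 8, det = -57
Step 3: Discriminant = 8^2 - 4*(-57) = 292
Step 4: Eigenvalues: 12.544, -4.544
Step 5: Signature = (# positive eigenvalues) - (# negative eigenvalues) = 0

0


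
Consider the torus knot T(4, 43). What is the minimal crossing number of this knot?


For a torus knot T(p, q) with gcd(p,q)=1,
the crossing number is min(p*(q-1), q*(p-1)).
p*(q-1) = 4*42 = 168
q*(p-1) = 43*3 = 129
min(168, 129) = 129

129


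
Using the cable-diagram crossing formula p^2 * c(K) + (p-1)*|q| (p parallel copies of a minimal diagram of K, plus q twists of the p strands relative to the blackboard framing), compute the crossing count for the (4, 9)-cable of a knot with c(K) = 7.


Step 1: Each of the c(K) crossings of the companion diagram becomes p*p = p^2 crossings among the p parallel strands, and each of the |q| twists s_1 s_2 ... s_(p-1) adds (p-1) crossings.
  Crossings = p^2 * c(K) + (p-1)*|q|
Step 2: = 4^2 * 7 + (4-1)*9
Step 3: = 16*7 + 3*9
Step 4: = 112 + 27 = 139

139


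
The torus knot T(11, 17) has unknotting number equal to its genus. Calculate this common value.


For a torus knot T(p,q), both the unknotting number and genus equal (p-1)(q-1)/2.
= (11-1)(17-1)/2
= 10*16/2
= 160/2 = 80

80


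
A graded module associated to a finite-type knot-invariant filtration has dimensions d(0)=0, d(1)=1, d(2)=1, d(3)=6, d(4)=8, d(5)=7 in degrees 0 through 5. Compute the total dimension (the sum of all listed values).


Total dimension = d(0) + d(1) + ... + d(5)
= 0 + 1 + 1 + 6 + 8 + 7
= 23

23


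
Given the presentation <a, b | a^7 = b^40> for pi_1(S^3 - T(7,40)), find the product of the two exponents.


The relation is a^7 = b^40.
Product of exponents = 7 * 40
= 280

280


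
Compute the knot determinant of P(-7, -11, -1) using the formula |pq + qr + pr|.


Step 1: Compute pq + qr + pr.
pq = (-7)*(-11) = 77
qr = (-11)*(-1) = 11
pr = (-7)*(-1) = 7
pq + qr + pr = 77 + 11 + 7 = 95
Step 2: Take absolute value.
det(P(-7,-11,-1)) = |95| = 95

95


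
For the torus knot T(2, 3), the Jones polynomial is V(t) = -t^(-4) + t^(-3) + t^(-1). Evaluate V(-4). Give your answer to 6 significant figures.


Substituting t = -4 into V(t) = -t^(-4) + t^(-3) + t^(-1):
  (-)t^(-4) = -0.00390625
  (+)t^(-3) = -0.015625
  (+)t^(-1) = -0.25
Sum = (-0.00390625) + (-0.015625) + (-0.25)
= -0.26953125
Rounded to 6 significant figures: -0.269531

-0.269531


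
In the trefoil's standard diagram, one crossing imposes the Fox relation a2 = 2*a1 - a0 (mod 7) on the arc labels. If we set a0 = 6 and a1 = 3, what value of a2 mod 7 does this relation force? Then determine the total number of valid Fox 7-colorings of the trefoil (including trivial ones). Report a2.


Step 1: Apply the given crossing relation 2*a1 - a0 - a2 = 0 (mod 7).
  a2 = 2*a1 - a0 mod 7
  a2 = 2*3 - 6 mod 7
  a2 = 6 - 6 mod 7
  a2 = 0 mod 7 = 0
Step 2: The trefoil has determinant 3.
  Number of Fox p-colorings (p prime) is p^2 if p = 3, else p.
  Since 7 does not divide 3, only trivial (constant) colorings exist.
  (So the trial a0 = 6, a1 = 3 with a0 != a1 does NOT extend to a valid coloring of the whole trefoil: the other two crossing relations require 3*(a1 - a0) = 0 (mod 7), which fails.)
  Total colorings = 7
Step 3: a2 = 0, total Fox 7-colorings = 7

0


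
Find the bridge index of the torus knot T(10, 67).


The bridge number of T(p,q) is min(p,q).
min(10, 67) = 10

10


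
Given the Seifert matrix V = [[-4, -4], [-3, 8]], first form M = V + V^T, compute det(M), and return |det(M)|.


Step 1: Form V + V^T where V = [[-4, -4], [-3, 8]]
  V^T = [[-4, -3], [-4, 8]]
  V + V^T = [[-8, -7], [-7, 16]]
Step 2: det(V + V^T) = (-8)*16 - (-7)*(-7)
  = -128 - 49 = -177
Step 3: Knot determinant = |det(V + V^T)| = |-177| = 177

177


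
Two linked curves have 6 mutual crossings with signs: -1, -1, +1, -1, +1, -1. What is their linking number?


Step 1: Count positive crossings: 2
Step 2: Count negative crossings: 4
Step 3: Sum of signs = 2 - 4 = -2
Step 4: Linking number = sum/2 = -2/2 = -1

-1


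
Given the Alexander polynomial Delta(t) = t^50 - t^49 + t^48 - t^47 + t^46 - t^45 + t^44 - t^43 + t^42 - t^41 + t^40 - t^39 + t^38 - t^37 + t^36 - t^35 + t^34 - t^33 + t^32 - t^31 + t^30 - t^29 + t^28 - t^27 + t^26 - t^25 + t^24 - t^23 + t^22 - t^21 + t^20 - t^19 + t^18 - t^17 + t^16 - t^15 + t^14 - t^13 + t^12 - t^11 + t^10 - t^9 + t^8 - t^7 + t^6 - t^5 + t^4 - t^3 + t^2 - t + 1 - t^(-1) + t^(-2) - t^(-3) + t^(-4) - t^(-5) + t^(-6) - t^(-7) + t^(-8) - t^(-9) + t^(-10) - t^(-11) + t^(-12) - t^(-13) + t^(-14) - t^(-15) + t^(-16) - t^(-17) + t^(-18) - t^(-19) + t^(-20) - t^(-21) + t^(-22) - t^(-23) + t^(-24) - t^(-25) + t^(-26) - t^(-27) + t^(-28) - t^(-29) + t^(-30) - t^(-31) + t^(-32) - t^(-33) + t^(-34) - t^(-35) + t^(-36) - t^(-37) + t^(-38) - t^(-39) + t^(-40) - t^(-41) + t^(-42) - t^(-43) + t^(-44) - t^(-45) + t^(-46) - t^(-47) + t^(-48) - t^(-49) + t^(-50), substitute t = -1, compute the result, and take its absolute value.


Step 1: The polynomial has 101 terms with alternating signs, exponents from 50 down to -50.
Step 2: Substitute t = -1. The i-th term has coefficient (-1)^i and exponent (m-i),
  so its value is (-1)^i * (-1)^(m-i) = (-1)^m = 1 for every i.
Step 3: All 101 terms equal 1, so Delta(-1) = 101 * (1) = 101
Step 4: |Delta(-1)| = 101

101


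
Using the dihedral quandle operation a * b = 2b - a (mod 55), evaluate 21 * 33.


21 * 33 = 2*33 - 21 mod 55
= 66 - 21 mod 55
= 45 mod 55 = 45

45


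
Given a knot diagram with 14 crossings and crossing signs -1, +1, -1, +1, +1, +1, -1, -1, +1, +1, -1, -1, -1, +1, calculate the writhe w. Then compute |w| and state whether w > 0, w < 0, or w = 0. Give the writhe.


Step 1: Count positive crossings (+1).
Positive crossings: 7
Step 2: Count negative crossings (-1).
Negative crossings: 7
Step 3: Writhe = (positive) - (negative)
w = 7 - 7 = 0
Step 4: |w| = 0, and w is zero

0


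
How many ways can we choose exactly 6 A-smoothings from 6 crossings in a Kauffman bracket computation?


We choose which 6 of 6 crossings get A-smoothings.
C(6, 6) = 6! / (6! * 0!)
= 1

1


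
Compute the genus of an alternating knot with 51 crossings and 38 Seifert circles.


For alternating knots, g = (c - s + 1)/2.
= (51 - 38 + 1)/2
= 14/2 = 7

7


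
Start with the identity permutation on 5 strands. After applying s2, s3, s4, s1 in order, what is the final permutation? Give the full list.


Starting with identity [1, 2, 3, 4, 5].
Apply generators in sequence:
  After s2: [1, 3, 2, 4, 5]
  After s3: [1, 3, 4, 2, 5]
  After s4: [1, 3, 4, 5, 2]
  After s1: [3, 1, 4, 5, 2]
Final permutation: [3, 1, 4, 5, 2]

[3, 1, 4, 5, 2]


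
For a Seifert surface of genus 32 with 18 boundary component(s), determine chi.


chi = 2 - 2g - b
= 2 - 2*32 - 18
= 2 - 64 - 18 = -80

-80


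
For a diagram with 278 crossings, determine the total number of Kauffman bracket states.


Each crossing contributes 2 choices (A-smoothing or B-smoothing).
Total states = 2^278 = 485667223056432267729865476705879726660601709763034880312953102434726071301302124544

485667223056432267729865476705879726660601709763034880312953102434726071301302124544


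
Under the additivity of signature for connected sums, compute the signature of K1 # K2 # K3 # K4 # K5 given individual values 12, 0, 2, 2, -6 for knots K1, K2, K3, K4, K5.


The signature is additive under connected sum.
signature(K1 # K2 # K3 # K4 # K5) = (12) + (0) + (2) + (2) + (-6)
= 10

10


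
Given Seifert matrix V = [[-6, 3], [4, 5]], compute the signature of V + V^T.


Step 1: V + V^T = [[-12, 7], [7, 10]]
Step 2: trace = -2, det = -169
Step 3: Discriminant = (-2)^2 - 4*(-169) = 680
Step 4: Eigenvalues: 12.0384, -14.0384
Step 5: Signature = (# positive eigenvalues) - (# negative eigenvalues) = 0

0


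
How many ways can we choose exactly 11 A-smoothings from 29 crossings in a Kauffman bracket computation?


We choose which 11 of 29 crossings get A-smoothings.
C(29, 11) = 29! / (11! * 18!)
= 34597290

34597290


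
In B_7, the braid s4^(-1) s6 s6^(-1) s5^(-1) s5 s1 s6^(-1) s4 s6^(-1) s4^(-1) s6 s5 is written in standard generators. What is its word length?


The word length counts the number of generators (including inverses).
Listing each generator: s4^(-1), s6, s6^(-1), s5^(-1), s5, s1, s6^(-1), s4, s6^(-1), s4^(-1), s6, s5
There are 12 generators in this braid word.

12


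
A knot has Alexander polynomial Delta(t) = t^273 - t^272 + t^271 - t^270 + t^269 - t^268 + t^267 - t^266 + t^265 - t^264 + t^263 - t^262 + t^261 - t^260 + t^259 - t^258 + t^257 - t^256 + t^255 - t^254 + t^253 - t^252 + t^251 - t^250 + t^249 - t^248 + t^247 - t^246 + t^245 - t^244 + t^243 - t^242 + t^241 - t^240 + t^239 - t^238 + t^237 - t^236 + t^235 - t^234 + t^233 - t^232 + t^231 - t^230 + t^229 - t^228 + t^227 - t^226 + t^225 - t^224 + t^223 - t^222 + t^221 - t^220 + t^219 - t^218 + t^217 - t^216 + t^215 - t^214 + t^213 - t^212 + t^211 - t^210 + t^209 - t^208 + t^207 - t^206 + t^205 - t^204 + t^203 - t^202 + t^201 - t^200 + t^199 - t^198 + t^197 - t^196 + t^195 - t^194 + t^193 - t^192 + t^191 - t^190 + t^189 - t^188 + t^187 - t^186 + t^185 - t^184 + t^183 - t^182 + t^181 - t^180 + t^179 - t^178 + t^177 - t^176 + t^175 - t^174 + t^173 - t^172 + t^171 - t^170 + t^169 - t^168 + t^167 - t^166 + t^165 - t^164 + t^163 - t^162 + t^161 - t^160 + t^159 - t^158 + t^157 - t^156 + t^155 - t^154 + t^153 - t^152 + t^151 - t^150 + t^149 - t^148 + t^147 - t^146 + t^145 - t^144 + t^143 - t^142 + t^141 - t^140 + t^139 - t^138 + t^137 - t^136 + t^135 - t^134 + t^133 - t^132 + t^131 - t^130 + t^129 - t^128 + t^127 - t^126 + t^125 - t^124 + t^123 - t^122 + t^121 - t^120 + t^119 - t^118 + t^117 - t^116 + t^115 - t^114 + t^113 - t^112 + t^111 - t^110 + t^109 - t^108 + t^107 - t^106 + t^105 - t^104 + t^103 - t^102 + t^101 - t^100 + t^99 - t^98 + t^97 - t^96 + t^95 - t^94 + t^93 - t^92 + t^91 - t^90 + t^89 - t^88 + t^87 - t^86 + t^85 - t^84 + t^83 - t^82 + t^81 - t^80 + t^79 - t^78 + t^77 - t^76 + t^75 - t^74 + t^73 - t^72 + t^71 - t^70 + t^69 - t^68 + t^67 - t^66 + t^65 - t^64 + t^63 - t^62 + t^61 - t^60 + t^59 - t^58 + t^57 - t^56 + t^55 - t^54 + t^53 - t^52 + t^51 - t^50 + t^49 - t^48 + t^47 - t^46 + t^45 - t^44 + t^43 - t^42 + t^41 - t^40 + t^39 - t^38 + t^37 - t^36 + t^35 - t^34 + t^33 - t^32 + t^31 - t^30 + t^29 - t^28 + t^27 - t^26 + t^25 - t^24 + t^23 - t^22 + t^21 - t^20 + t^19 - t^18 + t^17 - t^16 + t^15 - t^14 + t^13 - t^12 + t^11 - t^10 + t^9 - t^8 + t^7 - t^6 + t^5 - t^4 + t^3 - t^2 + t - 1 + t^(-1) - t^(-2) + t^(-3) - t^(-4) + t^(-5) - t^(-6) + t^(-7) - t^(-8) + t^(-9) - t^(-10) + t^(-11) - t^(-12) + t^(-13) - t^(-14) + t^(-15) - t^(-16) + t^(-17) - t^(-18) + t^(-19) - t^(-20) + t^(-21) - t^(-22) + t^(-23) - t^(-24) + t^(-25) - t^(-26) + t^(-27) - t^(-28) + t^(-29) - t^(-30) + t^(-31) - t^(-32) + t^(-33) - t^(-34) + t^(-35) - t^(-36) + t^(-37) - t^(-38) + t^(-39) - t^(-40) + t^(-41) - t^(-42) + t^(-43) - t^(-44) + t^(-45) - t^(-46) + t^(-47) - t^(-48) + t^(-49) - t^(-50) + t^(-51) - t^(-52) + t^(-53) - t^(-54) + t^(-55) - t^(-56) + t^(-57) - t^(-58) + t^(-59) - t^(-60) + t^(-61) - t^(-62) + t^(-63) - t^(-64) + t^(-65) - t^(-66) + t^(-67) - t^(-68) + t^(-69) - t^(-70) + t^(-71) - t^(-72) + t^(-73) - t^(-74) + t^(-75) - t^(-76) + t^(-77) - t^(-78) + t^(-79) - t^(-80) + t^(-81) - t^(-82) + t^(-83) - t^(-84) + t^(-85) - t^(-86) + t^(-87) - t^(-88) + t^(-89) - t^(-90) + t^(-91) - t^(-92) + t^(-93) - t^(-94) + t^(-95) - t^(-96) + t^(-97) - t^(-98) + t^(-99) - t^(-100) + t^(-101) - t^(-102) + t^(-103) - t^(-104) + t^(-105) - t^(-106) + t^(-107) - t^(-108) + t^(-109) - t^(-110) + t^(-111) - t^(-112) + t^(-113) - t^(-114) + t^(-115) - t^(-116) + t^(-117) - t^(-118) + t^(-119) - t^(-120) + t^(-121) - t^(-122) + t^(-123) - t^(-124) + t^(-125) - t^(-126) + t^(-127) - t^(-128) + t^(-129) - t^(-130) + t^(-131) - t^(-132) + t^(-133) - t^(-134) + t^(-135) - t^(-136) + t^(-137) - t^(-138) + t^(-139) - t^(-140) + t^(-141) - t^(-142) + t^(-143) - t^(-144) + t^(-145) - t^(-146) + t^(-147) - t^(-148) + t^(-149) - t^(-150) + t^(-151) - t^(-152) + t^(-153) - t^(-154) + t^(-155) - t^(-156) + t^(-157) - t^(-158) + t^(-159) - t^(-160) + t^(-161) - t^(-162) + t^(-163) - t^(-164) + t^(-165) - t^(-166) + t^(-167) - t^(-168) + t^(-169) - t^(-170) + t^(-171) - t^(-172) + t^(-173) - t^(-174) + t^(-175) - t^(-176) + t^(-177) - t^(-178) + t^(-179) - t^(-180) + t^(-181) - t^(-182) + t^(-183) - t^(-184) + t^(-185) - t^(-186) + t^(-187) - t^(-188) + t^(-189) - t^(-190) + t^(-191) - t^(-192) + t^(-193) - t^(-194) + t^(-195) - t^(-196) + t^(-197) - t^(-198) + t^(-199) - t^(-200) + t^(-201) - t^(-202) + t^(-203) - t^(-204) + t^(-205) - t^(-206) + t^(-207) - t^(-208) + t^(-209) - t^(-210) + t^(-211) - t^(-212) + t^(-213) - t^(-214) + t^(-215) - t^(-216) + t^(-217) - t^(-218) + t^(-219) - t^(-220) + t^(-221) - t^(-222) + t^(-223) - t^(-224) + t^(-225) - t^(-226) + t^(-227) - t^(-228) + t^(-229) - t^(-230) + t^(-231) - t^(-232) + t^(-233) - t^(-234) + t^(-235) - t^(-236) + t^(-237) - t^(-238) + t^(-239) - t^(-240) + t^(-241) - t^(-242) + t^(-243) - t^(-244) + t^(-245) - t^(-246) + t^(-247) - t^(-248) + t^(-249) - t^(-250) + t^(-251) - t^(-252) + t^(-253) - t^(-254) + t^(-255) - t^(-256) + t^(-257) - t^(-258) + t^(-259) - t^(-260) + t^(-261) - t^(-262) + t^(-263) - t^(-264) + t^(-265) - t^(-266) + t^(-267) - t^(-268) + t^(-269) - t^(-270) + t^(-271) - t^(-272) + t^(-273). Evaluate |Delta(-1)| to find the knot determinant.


Step 1: The polynomial has 547 terms with alternating signs, exponents from 273 down to -273.
Step 2: Substitute t = -1. The i-th term has coefficient (-1)^i and exponent (m-i),
  so its value is (-1)^i * (-1)^(m-i) = (-1)^m = -1 for every i.
Step 3: All 547 terms equal -1, so Delta(-1) = 547 * (-1) = -547
Step 4: |Delta(-1)| = 547

547


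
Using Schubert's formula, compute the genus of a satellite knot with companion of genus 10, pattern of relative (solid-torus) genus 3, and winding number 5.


Schubert: g(satellite) = g_rel(pattern) + |winding| * g(companion),
where g_rel(pattern) is the genus of the pattern relative to the solid torus.
= 3 + 5 * 10
= 3 + 50 = 53

53


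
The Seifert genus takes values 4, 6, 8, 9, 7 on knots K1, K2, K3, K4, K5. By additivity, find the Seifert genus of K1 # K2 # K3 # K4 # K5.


The Seifert genus is additive under connected sum.
Seifert genus(K1 # K2 # K3 # K4 # K5) = (4) + (6) + (8) + (9) + (7)
= 34

34


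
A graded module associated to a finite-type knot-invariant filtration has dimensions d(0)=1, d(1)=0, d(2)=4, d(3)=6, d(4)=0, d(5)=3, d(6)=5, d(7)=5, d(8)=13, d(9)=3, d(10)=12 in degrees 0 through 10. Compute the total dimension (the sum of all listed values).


Total dimension = d(0) + d(1) + ... + d(10)
= 1 + 0 + 4 + 6 + 0 + 3 + 5 + 5 + 13 + 3 + 12
= 52

52


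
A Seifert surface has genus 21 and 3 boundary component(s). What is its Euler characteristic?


chi = 2 - 2g - b
= 2 - 2*21 - 3
= 2 - 42 - 3 = -43

-43


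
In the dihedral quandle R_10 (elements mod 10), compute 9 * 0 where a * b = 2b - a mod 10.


9 * 0 = 2*0 - 9 mod 10
= 0 - 9 mod 10
= -9 mod 10 = 1

1


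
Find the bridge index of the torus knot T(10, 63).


The bridge number of T(p,q) is min(p,q).
min(10, 63) = 10

10


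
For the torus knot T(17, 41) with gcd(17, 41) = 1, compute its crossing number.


For a torus knot T(p, q) with gcd(p,q)=1,
the crossing number is min(p*(q-1), q*(p-1)).
p*(q-1) = 17*40 = 680
q*(p-1) = 41*16 = 656
min(680, 656) = 656

656


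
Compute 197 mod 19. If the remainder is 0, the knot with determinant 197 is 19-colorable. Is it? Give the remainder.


Step 1: A knot is p-colorable if and only if p divides its determinant.
Step 2: Compute 197 mod 19.
197 = 10 * 19 + 7
Step 3: 197 mod 19 = 7
Step 4: The knot is 19-colorable: no

7


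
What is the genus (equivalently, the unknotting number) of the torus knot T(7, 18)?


For a torus knot T(p,q), both the unknotting number and genus equal (p-1)(q-1)/2.
= (7-1)(18-1)/2
= 6*17/2
= 102/2 = 51

51


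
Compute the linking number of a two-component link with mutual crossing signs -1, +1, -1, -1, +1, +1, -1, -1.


Step 1: Count positive crossings: 3
Step 2: Count negative crossings: 5
Step 3: Sum of signs = 3 - 5 = -2
Step 4: Linking number = sum/2 = -2/2 = -1

-1


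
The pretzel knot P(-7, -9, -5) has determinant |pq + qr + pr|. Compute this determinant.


Step 1: Compute pq + qr + pr.
pq = (-7)*(-9) = 63
qr = (-9)*(-5) = 45
pr = (-7)*(-5) = 35
pq + qr + pr = 63 + 45 + 35 = 143
Step 2: Take absolute value.
det(P(-7,-9,-5)) = |143| = 143

143


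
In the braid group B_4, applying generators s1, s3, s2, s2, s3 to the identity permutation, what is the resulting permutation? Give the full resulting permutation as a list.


Starting with identity [1, 2, 3, 4].
Apply generators in sequence:
  After s1: [2, 1, 3, 4]
  After s3: [2, 1, 4, 3]
  After s2: [2, 4, 1, 3]
  After s2: [2, 1, 4, 3]
  After s3: [2, 1, 3, 4]
Final permutation: [2, 1, 3, 4]

[2, 1, 3, 4]


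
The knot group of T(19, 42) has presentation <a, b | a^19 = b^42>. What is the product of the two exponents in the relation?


The relation is a^19 = b^42.
Product of exponents = 19 * 42
= 798

798


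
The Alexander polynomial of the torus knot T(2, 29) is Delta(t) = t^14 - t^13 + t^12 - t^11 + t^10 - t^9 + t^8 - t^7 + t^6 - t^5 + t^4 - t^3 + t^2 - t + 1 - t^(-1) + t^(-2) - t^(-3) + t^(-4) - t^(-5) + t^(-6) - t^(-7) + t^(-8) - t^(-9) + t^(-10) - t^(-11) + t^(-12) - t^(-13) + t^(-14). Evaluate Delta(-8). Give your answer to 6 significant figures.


Substituting t = -8 into Delta(t) = t^14 - t^13 + t^12 - t^11 + t^10 - t^9 + t^8 - t^7 + t^6 - t^5 + t^4 - t^3 + t^2 - t + 1 - t^(-1) + t^(-2) - t^(-3) + t^(-4) - t^(-5) + t^(-6) - t^(-7) + t^(-8) - t^(-9) + t^(-10) - t^(-11) + t^(-12) - t^(-13) + t^(-14):
Term values: (4398046511104) + (549755813888) + (68719476736) + (8589934592) + (1073741824) + (134217728) + (16777216) + (2097152) + (262144) + (32768) + (4096) + (512) + (64) + (8) + (1) + (0.125) + (0.015625) + (0.00195312) + (0.000244141) + (3.05176e-05) + (3.8147e-06) + (4.76837e-07) + (5.96046e-08) + (7.45058e-09) + (9.31323e-10) + (1.16415e-10) + (1.45519e-11) + (1.81899e-12) + (2.27374e-13)
Sum = 5.02633887e+12
Rounded to 6 significant figures: 5.02634e+12

5.02634e+12


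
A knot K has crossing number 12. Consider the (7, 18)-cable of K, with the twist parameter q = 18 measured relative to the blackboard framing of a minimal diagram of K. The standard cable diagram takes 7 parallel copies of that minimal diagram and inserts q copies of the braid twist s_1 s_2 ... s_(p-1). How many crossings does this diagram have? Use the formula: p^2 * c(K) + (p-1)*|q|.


Step 1: Each of the c(K) crossings of the companion diagram becomes p*p = p^2 crossings among the p parallel strands, and each of the |q| twists s_1 s_2 ... s_(p-1) adds (p-1) crossings.
  Crossings = p^2 * c(K) + (p-1)*|q|
Step 2: = 7^2 * 12 + (7-1)*18
Step 3: = 49*12 + 6*18
Step 4: = 588 + 108 = 696

696


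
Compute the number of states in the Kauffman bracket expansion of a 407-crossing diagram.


Each crossing contributes 2 choices (A-smoothing or B-smoothing).
Total states = 2^407 = 330527984395124299475957654016385519914202341482140609642324397637202895618155672912594605219857642423795606012511679152128

330527984395124299475957654016385519914202341482140609642324397637202895618155672912594605219857642423795606012511679152128


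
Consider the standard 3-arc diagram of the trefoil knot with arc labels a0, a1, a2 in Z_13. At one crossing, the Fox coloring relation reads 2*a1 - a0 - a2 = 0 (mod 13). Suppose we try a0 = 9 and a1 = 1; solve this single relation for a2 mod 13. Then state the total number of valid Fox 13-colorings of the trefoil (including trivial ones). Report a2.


Step 1: Apply the given crossing relation 2*a1 - a0 - a2 = 0 (mod 13).
  a2 = 2*a1 - a0 mod 13
  a2 = 2*1 - 9 mod 13
  a2 = 2 - 9 mod 13
  a2 = -7 mod 13 = 6
Step 2: The trefoil has determinant 3.
  Number of Fox p-colorings (p prime) is p^2 if p = 3, else p.
  Since 13 does not divide 3, only trivial (constant) colorings exist.
  (So the trial a0 = 9, a1 = 1 with a0 != a1 does NOT extend to a valid coloring of the whole trefoil: the other two crossing relations require 3*(a1 - a0) = 0 (mod 13), which fails.)
  Total colorings = 13
Step 3: a2 = 6, total Fox 13-colorings = 13

6


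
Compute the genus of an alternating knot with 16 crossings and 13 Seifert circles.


For alternating knots, g = (c - s + 1)/2.
= (16 - 13 + 1)/2
= 4/2 = 2

2


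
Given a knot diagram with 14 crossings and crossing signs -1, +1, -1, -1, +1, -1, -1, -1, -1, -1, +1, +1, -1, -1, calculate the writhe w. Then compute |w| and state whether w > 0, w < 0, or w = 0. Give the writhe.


Step 1: Count positive crossings (+1).
Positive crossings: 4
Step 2: Count negative crossings (-1).
Negative crossings: 10
Step 3: Writhe = (positive) - (negative)
w = 4 - 10 = -6
Step 4: |w| = 6, and w is negative

-6


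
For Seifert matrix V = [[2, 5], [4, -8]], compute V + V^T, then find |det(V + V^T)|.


Step 1: Form V + V^T where V = [[2, 5], [4, -8]]
  V^T = [[2, 4], [5, -8]]
  V + V^T = [[4, 9], [9, -16]]
Step 2: det(V + V^T) = 4*(-16) - 9*9
  = -64 - 81 = -145
Step 3: Knot determinant = |det(V + V^T)| = |-145| = 145

145


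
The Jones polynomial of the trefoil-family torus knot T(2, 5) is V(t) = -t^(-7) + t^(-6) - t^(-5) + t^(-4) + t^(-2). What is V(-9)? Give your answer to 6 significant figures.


Substituting t = -9 into V(t) = -t^(-7) + t^(-6) - t^(-5) + t^(-4) + t^(-2):
  (-)t^(-7) = 2.09075e-07
  (+)t^(-6) = 1.88168e-06
  (-)t^(-5) = 1.69351e-05
  (+)t^(-4) = 0.000152416
  (+)t^(-2) = 0.0123457
Sum = (2.09075e-07) + (1.88168e-06) + (1.69351e-05) + (0.000152416) + (0.0123457)
= 0.01251712064
Rounded to 6 significant figures: 0.0125171

0.0125171


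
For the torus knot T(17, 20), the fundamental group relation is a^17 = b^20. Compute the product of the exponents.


The relation is a^17 = b^20.
Product of exponents = 17 * 20
= 340

340


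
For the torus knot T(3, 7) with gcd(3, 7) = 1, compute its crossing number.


For a torus knot T(p, q) with gcd(p,q)=1,
the crossing number is min(p*(q-1), q*(p-1)).
p*(q-1) = 3*6 = 18
q*(p-1) = 7*2 = 14
min(18, 14) = 14

14


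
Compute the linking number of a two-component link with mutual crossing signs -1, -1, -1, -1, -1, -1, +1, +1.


Step 1: Count positive crossings: 2
Step 2: Count negative crossings: 6
Step 3: Sum of signs = 2 - 6 = -4
Step 4: Linking number = sum/2 = -4/2 = -2

-2


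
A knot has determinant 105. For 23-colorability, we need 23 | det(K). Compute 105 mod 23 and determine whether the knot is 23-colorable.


Step 1: A knot is p-colorable if and only if p divides its determinant.
Step 2: Compute 105 mod 23.
105 = 4 * 23 + 13
Step 3: 105 mod 23 = 13
Step 4: The knot is 23-colorable: no

13


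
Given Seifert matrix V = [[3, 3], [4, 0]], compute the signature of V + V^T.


Step 1: V + V^T = [[6, 7], [7, 0]]
Step 2: trace = 6, det = -49
Step 3: Discriminant = 6^2 - 4*(-49) = 232
Step 4: Eigenvalues: 10.6158, -4.61577
Step 5: Signature = (# positive eigenvalues) - (# negative eigenvalues) = 0

0


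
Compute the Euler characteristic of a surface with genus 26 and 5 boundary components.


chi = 2 - 2g - b
= 2 - 2*26 - 5
= 2 - 52 - 5 = -55

-55


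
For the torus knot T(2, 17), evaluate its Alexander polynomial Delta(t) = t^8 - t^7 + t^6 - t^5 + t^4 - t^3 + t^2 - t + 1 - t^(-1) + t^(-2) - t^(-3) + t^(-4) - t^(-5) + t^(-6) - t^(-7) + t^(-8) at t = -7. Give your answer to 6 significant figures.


Substituting t = -7 into Delta(t) = t^8 - t^7 + t^6 - t^5 + t^4 - t^3 + t^2 - t + 1 - t^(-1) + t^(-2) - t^(-3) + t^(-4) - t^(-5) + t^(-6) - t^(-7) + t^(-8):
Term values: (5764801) + (823543) + (117649) + (16807) + (2401) + (343) + (49) + (7) + (1) + (0.142857) + (0.0204082) + (0.00291545) + (0.000416493) + (5.9499e-05) + (8.49986e-06) + (1.21427e-06) + (1.73467e-07)
Sum = 6725601.167
Rounded to 6 significant figures: 6.7256e+06

6.7256e+06


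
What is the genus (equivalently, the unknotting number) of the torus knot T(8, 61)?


For a torus knot T(p,q), both the unknotting number and genus equal (p-1)(q-1)/2.
= (8-1)(61-1)/2
= 7*60/2
= 420/2 = 210

210


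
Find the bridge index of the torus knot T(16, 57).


The bridge number of T(p,q) is min(p,q).
min(16, 57) = 16

16


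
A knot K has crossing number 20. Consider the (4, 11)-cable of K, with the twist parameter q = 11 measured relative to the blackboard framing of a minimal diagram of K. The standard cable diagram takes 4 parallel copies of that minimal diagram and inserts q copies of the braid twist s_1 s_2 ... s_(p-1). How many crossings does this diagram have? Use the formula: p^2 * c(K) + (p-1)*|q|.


Step 1: Each of the c(K) crossings of the companion diagram becomes p*p = p^2 crossings among the p parallel strands, and each of the |q| twists s_1 s_2 ... s_(p-1) adds (p-1) crossings.
  Crossings = p^2 * c(K) + (p-1)*|q|
Step 2: = 4^2 * 20 + (4-1)*11
Step 3: = 16*20 + 3*11
Step 4: = 320 + 33 = 353

353


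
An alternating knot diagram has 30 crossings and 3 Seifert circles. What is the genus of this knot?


For alternating knots, g = (c - s + 1)/2.
= (30 - 3 + 1)/2
= 28/2 = 14

14


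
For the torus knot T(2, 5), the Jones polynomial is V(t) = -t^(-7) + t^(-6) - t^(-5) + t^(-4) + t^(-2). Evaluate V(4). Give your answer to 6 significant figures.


Substituting t = 4 into V(t) = -t^(-7) + t^(-6) - t^(-5) + t^(-4) + t^(-2):
  (-)t^(-7) = -6.10352e-05
  (+)t^(-6) = 0.000244141
  (-)t^(-5) = -0.000976562
  (+)t^(-4) = 0.00390625
  (+)t^(-2) = 0.0625
Sum = (-6.10352e-05) + (0.000244141) + (-0.000976562) + (0.00390625) + (0.0625)
= 0.06561279297
Rounded to 6 significant figures: 0.0656128

0.0656128


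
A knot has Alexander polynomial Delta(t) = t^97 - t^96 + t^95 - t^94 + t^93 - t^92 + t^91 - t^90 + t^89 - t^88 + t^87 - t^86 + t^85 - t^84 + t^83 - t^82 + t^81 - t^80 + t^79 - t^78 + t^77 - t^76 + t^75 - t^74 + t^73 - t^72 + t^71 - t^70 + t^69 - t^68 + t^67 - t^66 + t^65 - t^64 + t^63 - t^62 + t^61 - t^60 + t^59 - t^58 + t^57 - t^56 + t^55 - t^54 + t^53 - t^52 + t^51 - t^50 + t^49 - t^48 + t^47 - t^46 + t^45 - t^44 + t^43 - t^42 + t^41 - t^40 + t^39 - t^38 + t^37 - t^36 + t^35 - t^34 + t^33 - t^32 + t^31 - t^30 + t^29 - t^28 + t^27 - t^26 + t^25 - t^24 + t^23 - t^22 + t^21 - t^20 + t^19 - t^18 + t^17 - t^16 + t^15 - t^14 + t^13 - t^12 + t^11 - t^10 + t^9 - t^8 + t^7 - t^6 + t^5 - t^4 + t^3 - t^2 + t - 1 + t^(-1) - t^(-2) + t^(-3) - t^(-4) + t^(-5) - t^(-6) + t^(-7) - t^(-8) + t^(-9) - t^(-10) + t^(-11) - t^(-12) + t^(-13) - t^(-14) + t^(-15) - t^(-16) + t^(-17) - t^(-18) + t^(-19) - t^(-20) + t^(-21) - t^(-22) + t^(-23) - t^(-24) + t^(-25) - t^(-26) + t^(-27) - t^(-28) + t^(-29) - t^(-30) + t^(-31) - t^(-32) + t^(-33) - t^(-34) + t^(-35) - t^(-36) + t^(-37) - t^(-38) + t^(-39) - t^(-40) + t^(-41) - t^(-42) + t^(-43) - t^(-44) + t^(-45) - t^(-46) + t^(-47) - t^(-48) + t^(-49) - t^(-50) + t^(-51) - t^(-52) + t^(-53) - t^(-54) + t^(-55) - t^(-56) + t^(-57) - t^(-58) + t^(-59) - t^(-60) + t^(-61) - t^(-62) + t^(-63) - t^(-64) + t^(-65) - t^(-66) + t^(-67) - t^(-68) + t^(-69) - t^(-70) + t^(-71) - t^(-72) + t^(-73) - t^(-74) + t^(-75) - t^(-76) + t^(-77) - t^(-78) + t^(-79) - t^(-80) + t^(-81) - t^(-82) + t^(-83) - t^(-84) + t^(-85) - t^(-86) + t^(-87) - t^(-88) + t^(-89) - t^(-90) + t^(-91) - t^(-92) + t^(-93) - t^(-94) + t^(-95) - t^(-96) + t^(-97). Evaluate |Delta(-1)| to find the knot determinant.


Step 1: The polynomial has 195 terms with alternating signs, exponents from 97 down to -97.
Step 2: Substitute t = -1. The i-th term has coefficient (-1)^i and exponent (m-i),
  so its value is (-1)^i * (-1)^(m-i) = (-1)^m = -1 for every i.
Step 3: All 195 terms equal -1, so Delta(-1) = 195 * (-1) = -195
Step 4: |Delta(-1)| = 195

195


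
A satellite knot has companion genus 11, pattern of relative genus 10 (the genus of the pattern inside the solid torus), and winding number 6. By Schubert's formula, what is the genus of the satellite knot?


Schubert: g(satellite) = g_rel(pattern) + |winding| * g(companion),
where g_rel(pattern) is the genus of the pattern relative to the solid torus.
= 10 + 6 * 11
= 10 + 66 = 76

76


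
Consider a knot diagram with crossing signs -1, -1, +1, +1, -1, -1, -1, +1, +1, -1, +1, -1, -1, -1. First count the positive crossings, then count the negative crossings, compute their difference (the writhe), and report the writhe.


Step 1: Count positive crossings (+1).
Positive crossings: 5
Step 2: Count negative crossings (-1).
Negative crossings: 9
Step 3: Writhe = (positive) - (negative)
w = 5 - 9 = -4
Step 4: |w| = 4, and w is negative

-4


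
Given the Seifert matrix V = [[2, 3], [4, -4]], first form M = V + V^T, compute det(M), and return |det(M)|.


Step 1: Form V + V^T where V = [[2, 3], [4, -4]]
  V^T = [[2, 4], [3, -4]]
  V + V^T = [[4, 7], [7, -8]]
Step 2: det(V + V^T) = 4*(-8) - 7*7
  = -32 - 49 = -81
Step 3: Knot determinant = |det(V + V^T)| = |-81| = 81

81


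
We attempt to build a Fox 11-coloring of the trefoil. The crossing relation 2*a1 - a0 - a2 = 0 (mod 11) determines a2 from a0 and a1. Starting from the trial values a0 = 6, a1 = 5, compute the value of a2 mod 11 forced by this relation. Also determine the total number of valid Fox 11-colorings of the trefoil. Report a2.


Step 1: Apply the given crossing relation 2*a1 - a0 - a2 = 0 (mod 11).
  a2 = 2*a1 - a0 mod 11
  a2 = 2*5 - 6 mod 11
  a2 = 10 - 6 mod 11
  a2 = 4 mod 11 = 4
Step 2: The trefoil has determinant 3.
  Number of Fox p-colorings (p prime) is p^2 if p = 3, else p.
  Since 11 does not divide 3, only trivial (constant) colorings exist.
  (So the trial a0 = 6, a1 = 5 with a0 != a1 does NOT extend to a valid coloring of the whole trefoil: the other two crossing relations require 3*(a1 - a0) = 0 (mod 11), which fails.)
  Total colorings = 11
Step 3: a2 = 4, total Fox 11-colorings = 11

4


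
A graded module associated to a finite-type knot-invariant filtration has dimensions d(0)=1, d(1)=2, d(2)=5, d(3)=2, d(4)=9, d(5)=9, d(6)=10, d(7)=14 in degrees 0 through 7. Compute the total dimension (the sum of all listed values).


Total dimension = d(0) + d(1) + ... + d(7)
= 1 + 2 + 5 + 2 + 9 + 9 + 10 + 14
= 52

52


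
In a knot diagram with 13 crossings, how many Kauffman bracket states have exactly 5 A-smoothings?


We choose which 5 of 13 crossings get A-smoothings.
C(13, 5) = 13! / (5! * 8!)
= 1287

1287


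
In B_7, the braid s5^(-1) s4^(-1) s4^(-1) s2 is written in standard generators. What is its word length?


The word length counts the number of generators (including inverses).
Listing each generator: s5^(-1), s4^(-1), s4^(-1), s2
There are 4 generators in this braid word.

4


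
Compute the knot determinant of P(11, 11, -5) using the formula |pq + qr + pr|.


Step 1: Compute pq + qr + pr.
pq = 11*11 = 121
qr = 11*(-5) = -55
pr = 11*(-5) = -55
pq + qr + pr = 121 + (-55) + (-55) = 11
Step 2: Take absolute value.
det(P(11,11,-5)) = |11| = 11

11


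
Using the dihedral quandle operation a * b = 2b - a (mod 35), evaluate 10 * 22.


10 * 22 = 2*22 - 10 mod 35
= 44 - 10 mod 35
= 34 mod 35 = 34

34


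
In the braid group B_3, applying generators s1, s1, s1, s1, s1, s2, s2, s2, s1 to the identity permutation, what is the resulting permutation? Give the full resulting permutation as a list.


Starting with identity [1, 2, 3].
Apply generators in sequence:
  After s1: [2, 1, 3]
  After s1: [1, 2, 3]
  After s1: [2, 1, 3]
  After s1: [1, 2, 3]
  After s1: [2, 1, 3]
  After s2: [2, 3, 1]
  After s2: [2, 1, 3]
  After s2: [2, 3, 1]
  After s1: [3, 2, 1]
Final permutation: [3, 2, 1]

[3, 2, 1]


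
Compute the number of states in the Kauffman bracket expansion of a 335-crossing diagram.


Each crossing contributes 2 choices (A-smoothing or B-smoothing).
Total states = 2^335 = 69992023193056381579920071267763883691301421788582797965624659405118495974380029543152421664737722368

69992023193056381579920071267763883691301421788582797965624659405118495974380029543152421664737722368


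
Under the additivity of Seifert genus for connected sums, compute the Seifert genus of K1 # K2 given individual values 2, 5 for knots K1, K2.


The Seifert genus is additive under connected sum.
Seifert genus(K1 # K2) = (2) + (5)
= 7

7


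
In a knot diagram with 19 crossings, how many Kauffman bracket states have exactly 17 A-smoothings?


We choose which 17 of 19 crossings get A-smoothings.
C(19, 17) = 19! / (17! * 2!)
= 171

171


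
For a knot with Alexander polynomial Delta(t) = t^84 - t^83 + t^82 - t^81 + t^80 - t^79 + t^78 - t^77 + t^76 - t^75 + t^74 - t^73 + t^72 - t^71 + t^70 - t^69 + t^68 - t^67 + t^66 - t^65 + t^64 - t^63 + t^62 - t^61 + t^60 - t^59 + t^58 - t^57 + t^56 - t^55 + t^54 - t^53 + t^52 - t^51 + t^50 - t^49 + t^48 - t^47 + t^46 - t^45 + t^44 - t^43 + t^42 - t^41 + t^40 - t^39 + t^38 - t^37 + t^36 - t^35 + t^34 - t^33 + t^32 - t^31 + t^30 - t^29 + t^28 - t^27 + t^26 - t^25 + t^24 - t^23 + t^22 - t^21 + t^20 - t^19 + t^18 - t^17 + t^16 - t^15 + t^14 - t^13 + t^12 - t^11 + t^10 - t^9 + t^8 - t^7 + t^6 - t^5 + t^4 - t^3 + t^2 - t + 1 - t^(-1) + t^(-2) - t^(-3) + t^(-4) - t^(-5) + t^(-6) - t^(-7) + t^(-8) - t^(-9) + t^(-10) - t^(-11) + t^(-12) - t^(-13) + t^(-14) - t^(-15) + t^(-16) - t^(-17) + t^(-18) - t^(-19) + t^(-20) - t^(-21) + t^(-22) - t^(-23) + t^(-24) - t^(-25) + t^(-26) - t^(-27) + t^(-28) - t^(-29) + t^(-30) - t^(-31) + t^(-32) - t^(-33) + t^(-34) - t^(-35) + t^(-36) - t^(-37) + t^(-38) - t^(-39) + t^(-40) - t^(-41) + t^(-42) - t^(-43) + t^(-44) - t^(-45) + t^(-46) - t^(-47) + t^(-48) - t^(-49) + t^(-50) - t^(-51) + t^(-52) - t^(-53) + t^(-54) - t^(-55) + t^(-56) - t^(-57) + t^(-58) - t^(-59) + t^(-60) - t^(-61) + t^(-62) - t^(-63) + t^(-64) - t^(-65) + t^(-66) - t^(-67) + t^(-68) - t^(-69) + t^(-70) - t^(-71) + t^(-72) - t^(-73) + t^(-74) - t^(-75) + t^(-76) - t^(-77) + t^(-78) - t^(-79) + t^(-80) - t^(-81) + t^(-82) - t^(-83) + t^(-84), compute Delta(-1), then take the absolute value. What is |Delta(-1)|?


Step 1: The polynomial has 169 terms with alternating signs, exponents from 84 down to -84.
Step 2: Substitute t = -1. The i-th term has coefficient (-1)^i and exponent (m-i),
  so its value is (-1)^i * (-1)^(m-i) = (-1)^m = 1 for every i.
Step 3: All 169 terms equal 1, so Delta(-1) = 169 * (1) = 169
Step 4: |Delta(-1)| = 169

169


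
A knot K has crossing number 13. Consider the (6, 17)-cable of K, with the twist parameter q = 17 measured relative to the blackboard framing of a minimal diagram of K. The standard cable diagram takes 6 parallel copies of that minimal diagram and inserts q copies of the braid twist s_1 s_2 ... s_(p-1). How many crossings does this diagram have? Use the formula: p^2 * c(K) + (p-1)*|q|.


Step 1: Each of the c(K) crossings of the companion diagram becomes p*p = p^2 crossings among the p parallel strands, and each of the |q| twists s_1 s_2 ... s_(p-1) adds (p-1) crossings.
  Crossings = p^2 * c(K) + (p-1)*|q|
Step 2: = 6^2 * 13 + (6-1)*17
Step 3: = 36*13 + 5*17
Step 4: = 468 + 85 = 553

553


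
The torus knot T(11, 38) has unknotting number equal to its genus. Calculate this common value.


For a torus knot T(p,q), both the unknotting number and genus equal (p-1)(q-1)/2.
= (11-1)(38-1)/2
= 10*37/2
= 370/2 = 185

185


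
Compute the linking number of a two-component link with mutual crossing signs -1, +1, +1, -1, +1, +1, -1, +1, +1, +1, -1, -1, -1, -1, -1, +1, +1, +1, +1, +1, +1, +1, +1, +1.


Step 1: Count positive crossings: 16
Step 2: Count negative crossings: 8
Step 3: Sum of signs = 16 - 8 = 8
Step 4: Linking number = sum/2 = 8/2 = 4

4


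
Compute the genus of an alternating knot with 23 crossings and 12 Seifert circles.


For alternating knots, g = (c - s + 1)/2.
= (23 - 12 + 1)/2
= 12/2 = 6

6


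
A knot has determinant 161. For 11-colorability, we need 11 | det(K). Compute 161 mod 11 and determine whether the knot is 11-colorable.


Step 1: A knot is p-colorable if and only if p divides its determinant.
Step 2: Compute 161 mod 11.
161 = 14 * 11 + 7
Step 3: 161 mod 11 = 7
Step 4: The knot is 11-colorable: no

7


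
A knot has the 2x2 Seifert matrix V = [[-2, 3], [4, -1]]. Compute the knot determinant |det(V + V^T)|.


Step 1: Form V + V^T where V = [[-2, 3], [4, -1]]
  V^T = [[-2, 4], [3, -1]]
  V + V^T = [[-4, 7], [7, -2]]
Step 2: det(V + V^T) = (-4)*(-2) - 7*7
  = 8 - 49 = -41
Step 3: Knot determinant = |det(V + V^T)| = |-41| = 41

41


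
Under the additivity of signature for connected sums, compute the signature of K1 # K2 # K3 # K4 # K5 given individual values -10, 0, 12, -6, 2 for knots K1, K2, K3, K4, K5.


The signature is additive under connected sum.
signature(K1 # K2 # K3 # K4 # K5) = (-10) + (0) + (12) + (-6) + (2)
= -2

-2


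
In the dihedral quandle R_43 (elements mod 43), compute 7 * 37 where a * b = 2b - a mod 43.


7 * 37 = 2*37 - 7 mod 43
= 74 - 7 mod 43
= 67 mod 43 = 24

24


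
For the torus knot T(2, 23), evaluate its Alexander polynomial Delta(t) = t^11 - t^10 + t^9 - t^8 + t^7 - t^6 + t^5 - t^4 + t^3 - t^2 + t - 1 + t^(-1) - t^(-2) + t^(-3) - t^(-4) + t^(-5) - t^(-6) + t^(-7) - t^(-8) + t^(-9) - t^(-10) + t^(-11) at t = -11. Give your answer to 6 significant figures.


Substituting t = -11 into Delta(t) = t^11 - t^10 + t^9 - t^8 + t^7 - t^6 + t^5 - t^4 + t^3 - t^2 + t - 1 + t^(-1) - t^(-2) + t^(-3) - t^(-4) + t^(-5) - t^(-6) + t^(-7) - t^(-8) + t^(-9) - t^(-10) + t^(-11):
Term values: (-285311670611) + (-25937424601) + (-2357947691) + (-214358881) + (-19487171) + (-1771561) + (-161051) + (-14641) + (-1331) + (-121) + (-11) + (-1) + (-0.0909091) + (-0.00826446) + (-0.000751315) + (-6.83013e-05) + (-6.20921e-06) + (-5.64474e-07) + (-5.13158e-08) + (-4.66507e-09) + (-4.24098e-10) + (-3.85543e-11) + (-3.50494e-12)
Sum = -3.138428377e+11
Rounded to 6 significant figures: -3.13843e+11

-3.13843e+11
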